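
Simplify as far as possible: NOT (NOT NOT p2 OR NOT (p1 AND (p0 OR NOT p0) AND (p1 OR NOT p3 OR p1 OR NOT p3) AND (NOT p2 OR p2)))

NOT (NOT NOT p2 OR NOT (p1 AND (p0 OR NOT p0) AND (p1 OR NOT p3 OR p1 OR NOT p3) AND (NOT p2 OR p2)))
= NOT (NOT NOT p2 OR NOT (p1 AND (p0 OR NOT p0) AND (p1 OR NOT p3 OR p1 OR NOT p3)))   — complement / identity
= NOT (NOT NOT p2 OR NOT (p1 AND (p0 OR NOT p0) AND (p1 OR NOT p3)))   — idempotence
= NOT (NOT NOT p2 OR NOT (p1 AND (p1 OR NOT p3)))   — complement / identity
= NOT p2 AND p1 AND (p1 OR NOT p3)   — De Morgan
= NOT p2 AND p1   — absorption

NOT p2 AND p1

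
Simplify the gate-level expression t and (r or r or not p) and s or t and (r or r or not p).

t and (r or r or not p) and s or t and (r or r or not p)
= t and (r or r or not p)
= t and (r or not p)

t and (r or not p)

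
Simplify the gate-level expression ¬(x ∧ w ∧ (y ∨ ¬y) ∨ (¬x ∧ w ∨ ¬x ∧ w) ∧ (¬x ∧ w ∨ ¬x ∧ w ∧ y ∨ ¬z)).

¬w

¬(x ∧ w ∧ (y ∨ ¬y) ∨ (¬x ∧ w ∨ ¬x ∧ w) ∧ (¬x ∧ w ∨ ¬x ∧ w ∧ y ∨ ¬z))
= ¬(x ∧ w ∧ (y ∨ ¬y) ∨ (¬x ∧ w ∨ ¬x ∧ w) ∧ (¬x ∧ w ∨ ¬z))   [absorption]
= ¬(x ∧ w ∨ (¬x ∧ w ∨ ¬x ∧ w) ∧ (¬x ∧ w ∨ ¬z))   [complement / identity]
= ¬(x ∧ w ∨ ¬x ∧ w ∨ ¬x ∧ w ∧ ¬z)   [distribution]
= ¬(x ∧ w ∨ ¬x ∧ w)   [absorption]
= ¬w   [distribution]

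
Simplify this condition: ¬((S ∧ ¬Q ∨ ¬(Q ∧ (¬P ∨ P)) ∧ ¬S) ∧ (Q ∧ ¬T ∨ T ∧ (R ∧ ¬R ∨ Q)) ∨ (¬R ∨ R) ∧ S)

¬S

¬((S ∧ ¬Q ∨ ¬(Q ∧ (¬P ∨ P)) ∧ ¬S) ∧ (Q ∧ ¬T ∨ T ∧ (R ∧ ¬R ∨ Q)) ∨ (¬R ∨ R) ∧ S)
= ¬((S ∧ ¬Q ∨ ¬Q ∧ ¬S) ∧ (Q ∧ ¬T ∨ T ∧ (R ∧ ¬R ∨ Q)) ∨ (¬R ∨ R) ∧ S)   [complement / identity]
= ¬((S ∧ ¬Q ∨ ¬Q ∧ ¬S) ∧ (Q ∧ ¬T ∨ T ∧ (R ∧ ¬R ∨ Q)) ∨ S)   [complement / identity]
= ¬((S ∧ ¬Q ∨ ¬Q ∧ ¬S) ∧ (Q ∧ ¬T ∨ T ∧ Q) ∨ S)   [complement / identity]
= ¬((S ∧ ¬Q ∨ ¬Q ∧ ¬S) ∧ Q ∨ S)   [distribution]
= ¬(¬Q ∧ Q ∨ S)   [distribution]
= ¬S   [complement / identity]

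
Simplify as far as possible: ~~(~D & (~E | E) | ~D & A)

~~(~D & (~E | E) | ~D & A)
= ~~(~D | ~D & A)   (complement / identity)
= ~~~D   (absorption)
= ~D   (double negation)

~D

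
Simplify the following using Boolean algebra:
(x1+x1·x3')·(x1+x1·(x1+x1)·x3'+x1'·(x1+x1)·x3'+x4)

x1

(x1+x1·x3')·(x1+x1·(x1+x1)·x3'+x1'·(x1+x1)·x3'+x4)
= (x1+x1·x3')·(x1+(x1+x1)·x3'+x4)   (distribution)
= (x1+x1·x3')·(x1+x1·x3'+x4)   (idempotence)
= x1+x1·x3'   (absorption)
= x1   (absorption)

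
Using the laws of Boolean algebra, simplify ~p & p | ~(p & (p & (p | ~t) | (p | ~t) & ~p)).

~p & p | ~(p & (p & (p | ~t) | (p | ~t) & ~p))
= ~(p & (p & (p | ~t) | (p | ~t) & ~p))
= ~(p & (p | ~t))
= ~p

~p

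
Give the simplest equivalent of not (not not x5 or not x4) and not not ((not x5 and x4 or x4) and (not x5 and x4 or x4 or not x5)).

not (not not x5 or not x4) and not not ((not x5 and x4 or x4) and (not x5 and x4 or x4 or not x5))
= not x5 and x4 and not not ((not x5 and x4 or x4) and (not x5 and x4 or x4 or not x5))   [De Morgan]
= not x5 and x4 and (not x5 and x4 or x4) and (not x5 and x4 or x4 or not x5)   [double negation]
= not x5 and x4 and (not x5 and x4 or x4)   [absorption]
= not x5 and x4   [absorption]

not x5 and x4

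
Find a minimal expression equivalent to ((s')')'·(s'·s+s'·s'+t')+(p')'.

((s')')'·(s'·s+s'·s'+t')+(p')'
= ((s')')'·(s'+t')+(p')'
= ((s')')'·(s'+t')+p
= s'·(s'+t')+p
= s'+p

s'+p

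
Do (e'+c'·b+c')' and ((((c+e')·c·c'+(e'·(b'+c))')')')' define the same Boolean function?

No

E1: (e'+c'·b+c')'
    = (e'+c')'
    = e·c
E2: ((((c+e')·c·c'+(e'·(b'+c))')')')'
    = ((c+e')·c·c'+(e'·(b'+c))')'
    = (c·c'+(e'·(b'+c))')'
    = ((e'·(b'+c))')'
    = e'·(b'+c)
These differ: at b=0, c=1, e=1, E1 = 1 but E2 = 0.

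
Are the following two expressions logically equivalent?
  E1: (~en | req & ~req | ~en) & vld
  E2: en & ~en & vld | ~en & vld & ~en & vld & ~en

Yes

E1: (~en | req & ~req | ~en) & vld
    = (~en | ~en) & vld   (complement / identity)
    = ~en & vld   (idempotence)
E2: en & ~en & vld | ~en & vld & ~en & vld & ~en
    = en & ~en & vld | ~en & vld & ~en   (idempotence)
    = ~en & vld   (distribution)
Both reduce to ~en & vld, so they are equivalent.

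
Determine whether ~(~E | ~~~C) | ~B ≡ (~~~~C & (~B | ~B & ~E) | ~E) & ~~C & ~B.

No

E1: ~(~E | ~~~C) | ~B
    = E & ~~C | ~B   [De Morgan]
    = E & C | ~B   [double negation]
E2: (~~~~C & (~B | ~B & ~E) | ~E) & ~~C & ~B
    = (~~C & (~B | ~B & ~E) | ~E) & ~~C & ~B   [double negation]
    = (~~C & ~B | ~E) & ~~C & ~B   [absorption]
    = ~~C & ~B   [absorption]
    = C & ~B   [double negation]
These differ: at B=0, C=0, E=1, E1 = 1 but E2 = 0.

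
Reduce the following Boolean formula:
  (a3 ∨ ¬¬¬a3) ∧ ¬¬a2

a2

(a3 ∨ ¬¬¬a3) ∧ ¬¬a2
= (a3 ∨ ¬a3) ∧ ¬¬a2   [double negation]
= ¬¬a2   [complement / identity]
= a2   [double negation]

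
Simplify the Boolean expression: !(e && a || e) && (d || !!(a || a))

!e && (d || a)

!(e && a || e) && (d || !!(a || a))
= !e && (d || !!(a || a))   — absorption
= !e && (d || a || a)   — double negation
= !e && (d || a)   — idempotence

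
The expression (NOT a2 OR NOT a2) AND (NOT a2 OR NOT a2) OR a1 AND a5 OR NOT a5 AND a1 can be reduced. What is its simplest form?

(NOT a2 OR NOT a2) AND (NOT a2 OR NOT a2) OR a1 AND a5 OR NOT a5 AND a1
= NOT a2 OR NOT a2 OR a1 AND a5 OR NOT a5 AND a1   [idempotence]
= NOT a2 OR a1 AND a5 OR NOT a5 AND a1   [idempotence]
= NOT a2 OR a1   [distribution]

NOT a2 OR a1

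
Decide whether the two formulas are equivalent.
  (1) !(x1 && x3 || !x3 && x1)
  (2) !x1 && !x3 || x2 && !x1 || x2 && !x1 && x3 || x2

No

E1: !(x1 && x3 || !x3 && x1)
    = !x1   (distribution)
E2: !x1 && !x3 || x2 && !x1 || x2 && !x1 && x3 || x2
    = !x1 && !x3 || x2 && !x1 || x2   (absorption)
    = !x1 && !x3 || x2   (absorption)
These differ: at x1=1, x2=1, x3=1, E1 = 0 but E2 = 1.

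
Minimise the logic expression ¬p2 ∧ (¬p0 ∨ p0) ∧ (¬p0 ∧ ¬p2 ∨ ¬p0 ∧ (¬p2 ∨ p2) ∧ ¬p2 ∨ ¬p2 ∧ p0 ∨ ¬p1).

¬p2

¬p2 ∧ (¬p0 ∨ p0) ∧ (¬p0 ∧ ¬p2 ∨ ¬p0 ∧ (¬p2 ∨ p2) ∧ ¬p2 ∨ ¬p2 ∧ p0 ∨ ¬p1)
= ¬p2 ∧ (¬p0 ∨ p0) ∧ (¬p0 ∧ ¬p2 ∨ ¬p0 ∧ ¬p2 ∨ ¬p2 ∧ p0 ∨ ¬p1)   — complement / identity
= ¬p2 ∧ (¬p0 ∨ p0) ∧ (¬p0 ∧ ¬p2 ∨ ¬p2 ∧ p0 ∨ ¬p1)   — idempotence
= ¬p2 ∧ (¬p0 ∨ p0) ∧ (¬p2 ∧ (¬p0 ∨ p0) ∨ ¬p1)   — distribution
= ¬p2 ∧ (¬p0 ∨ p0)   — absorption
= ¬p2   — complement / identity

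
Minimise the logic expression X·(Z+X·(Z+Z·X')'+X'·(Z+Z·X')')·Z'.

X·Z'

X·(Z+X·(Z+Z·X')'+X'·(Z+Z·X')')·Z'
= X·(Z+(Z+Z·X')')·Z'
= X·(Z+Z')·Z'
= X·Z'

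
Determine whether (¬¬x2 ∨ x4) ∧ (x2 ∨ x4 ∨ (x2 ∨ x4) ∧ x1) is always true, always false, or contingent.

contingent

(¬¬x2 ∨ x4) ∧ (x2 ∨ x4 ∨ (x2 ∨ x4) ∧ x1)
= (x2 ∨ x4) ∧ (x2 ∨ x4 ∨ (x2 ∨ x4) ∧ x1)   (double negation)
= (x2 ∨ x4) ∧ (x2 ∨ x4)   (absorption)
= x2 ∨ x4   (idempotence)
This depends on x2, x4, so it is not a constant.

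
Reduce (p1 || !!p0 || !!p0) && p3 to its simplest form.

(p1 || !!p0 || !!p0) && p3
= (p1 || !!p0) && p3   — idempotence
= (p1 || p0) && p3   — double negation

(p1 || p0) && p3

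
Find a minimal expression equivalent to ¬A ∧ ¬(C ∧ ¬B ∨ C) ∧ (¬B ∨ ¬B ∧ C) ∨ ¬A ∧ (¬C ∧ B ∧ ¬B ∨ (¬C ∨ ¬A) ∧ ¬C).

¬A ∧ ¬(C ∧ ¬B ∨ C) ∧ (¬B ∨ ¬B ∧ C) ∨ ¬A ∧ (¬C ∧ B ∧ ¬B ∨ (¬C ∨ ¬A) ∧ ¬C)
= ¬A ∧ ¬C ∧ (¬B ∨ ¬B ∧ C) ∨ ¬A ∧ (¬C ∧ B ∧ ¬B ∨ (¬C ∨ ¬A) ∧ ¬C)   (absorption)
= ¬A ∧ ¬C ∧ (¬B ∨ ¬B ∧ C) ∨ ¬A ∧ (B ∧ ¬B ∨ ¬C ∨ ¬A) ∧ ¬C   (distribution)
= ¬A ∧ ¬C ∧ (¬B ∨ ¬B ∧ C) ∨ ¬A ∧ (¬C ∨ ¬A) ∧ ¬C   (complement / identity)
= ¬A ∧ ¬C ∧ (¬B ∨ ¬B ∧ C) ∨ ¬A ∧ ¬C   (absorption)
= ¬A ∧ ¬C ∧ ¬B ∨ ¬A ∧ ¬C   (absorption)
= ¬A ∧ ¬C   (absorption)

¬A ∧ ¬C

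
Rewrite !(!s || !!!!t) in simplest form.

s && !t

!(!s || !!!!t)
= s && !!!t   (De Morgan)
= s && !t   (double negation)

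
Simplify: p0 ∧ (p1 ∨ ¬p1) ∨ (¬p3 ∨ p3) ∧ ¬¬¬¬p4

p0 ∨ p4

p0 ∧ (p1 ∨ ¬p1) ∨ (¬p3 ∨ p3) ∧ ¬¬¬¬p4
= p0 ∧ (p1 ∨ ¬p1) ∨ ¬¬¬¬p4   (complement / identity)
= p0 ∧ (p1 ∨ ¬p1) ∨ ¬¬p4   (double negation)
= p0 ∨ ¬¬p4   (complement / identity)
= p0 ∨ p4   (double negation)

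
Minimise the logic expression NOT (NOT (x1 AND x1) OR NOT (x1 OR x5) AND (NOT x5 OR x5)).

NOT (NOT (x1 AND x1) OR NOT (x1 OR x5) AND (NOT x5 OR x5))
= NOT (NOT x1 OR NOT (x1 OR x5) AND (NOT x5 OR x5))   — idempotence
= NOT (NOT x1 OR NOT (x1 OR x5))   — complement / identity
= x1 AND (x1 OR x5)   — De Morgan
= x1   — absorption

x1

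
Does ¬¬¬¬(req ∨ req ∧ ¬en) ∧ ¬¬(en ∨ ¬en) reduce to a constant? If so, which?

no

¬¬¬¬(req ∨ req ∧ ¬en) ∧ ¬¬(en ∨ ¬en)
= ¬¬(req ∨ req ∧ ¬en) ∧ ¬¬(en ∨ ¬en)
= ¬¬(req ∨ req ∧ ¬en) ∧ (en ∨ ¬en)
= (req ∨ req ∧ ¬en) ∧ (en ∨ ¬en)
= req ∧ (en ∨ ¬en)
= req
This depends on req, so it is not a constant.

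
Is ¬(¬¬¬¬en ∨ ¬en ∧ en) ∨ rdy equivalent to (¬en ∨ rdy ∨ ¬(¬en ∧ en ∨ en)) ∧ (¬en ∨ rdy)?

E1: ¬(¬¬¬¬en ∨ ¬en ∧ en) ∨ rdy
    = ¬¬¬¬¬en ∨ rdy   [complement / identity]
    = ¬¬¬en ∨ rdy   [double negation]
    = ¬en ∨ rdy   [double negation]
E2: (¬en ∨ rdy ∨ ¬(¬en ∧ en ∨ en)) ∧ (¬en ∨ rdy)
    = (¬en ∨ rdy ∨ ¬en) ∧ (¬en ∨ rdy)   [complement / identity]
    = ¬en ∨ rdy   [absorption]
Both reduce to ¬en ∨ rdy, so they are equivalent.

Yes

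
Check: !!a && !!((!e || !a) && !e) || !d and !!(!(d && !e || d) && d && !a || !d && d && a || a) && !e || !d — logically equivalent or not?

Yes

E1: !!a && !!((!e || !a) && !e) || !d
    = !!a && !!!e || !d   (absorption)
    = a && !!!e || !d   (double negation)
    = a && !e || !d   (double negation)
E2: !!(!(d && !e || d) && d && !a || !d && d && a || a) && !e || !d
    = !!(!d && d && !a || !d && d && a || a) && !e || !d   (absorption)
    = !!(!d && d || a) && !e || !d   (distribution)
    = !!a && !e || !d   (complement / identity)
    = a && !e || !d   (double negation)
Both reduce to a && !e || !d, so they are equivalent.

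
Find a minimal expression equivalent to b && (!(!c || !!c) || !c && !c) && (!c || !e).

b && (!(!c || !!c) || !c && !c) && (!c || !e)
= b && (c && !c || !c && !c) && (!c || !e)   (De Morgan)
= b && !c && (!c || !e)   (distribution)
= b && !c   (absorption)

b && !c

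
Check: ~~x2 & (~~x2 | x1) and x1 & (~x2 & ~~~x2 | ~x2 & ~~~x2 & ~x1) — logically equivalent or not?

No

E1: ~~x2 & (~~x2 | x1)
    = ~~x2
    = x2
E2: x1 & (~x2 & ~~~x2 | ~x2 & ~~~x2 & ~x1)
    = x1 & ~x2 & ~~~x2
    = x1 & ~x2 & ~x2
    = x1 & ~x2
These differ: at x1=1, x2=1, E1 = 1 but E2 = 0.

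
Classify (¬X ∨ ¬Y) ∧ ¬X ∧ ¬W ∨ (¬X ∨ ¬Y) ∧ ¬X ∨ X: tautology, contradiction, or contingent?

(¬X ∨ ¬Y) ∧ ¬X ∧ ¬W ∨ (¬X ∨ ¬Y) ∧ ¬X ∨ X
= (¬X ∨ ¬Y) ∧ ¬X ∨ X   (absorption)
= ¬X ∨ X   (absorption)
= True   (complement)

tautology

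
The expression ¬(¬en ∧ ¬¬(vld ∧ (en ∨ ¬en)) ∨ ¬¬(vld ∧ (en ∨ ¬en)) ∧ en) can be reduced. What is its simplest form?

¬vld

¬(¬en ∧ ¬¬(vld ∧ (en ∨ ¬en)) ∨ ¬¬(vld ∧ (en ∨ ¬en)) ∧ en)
= ¬¬¬(vld ∧ (en ∨ ¬en))   [distribution]
= ¬(vld ∧ (en ∨ ¬en))   [double negation]
= ¬vld   [complement / identity]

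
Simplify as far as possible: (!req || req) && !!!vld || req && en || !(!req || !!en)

(!req || req) && !!!vld || req && en || !(!req || !!en)
= !!!vld || req && en || !(!req || !!en)   [complement / identity]
= !!!vld || req && en || req && !en   [De Morgan]
= !vld || req && en || req && !en   [double negation]
= !vld || req   [distribution]

!vld || req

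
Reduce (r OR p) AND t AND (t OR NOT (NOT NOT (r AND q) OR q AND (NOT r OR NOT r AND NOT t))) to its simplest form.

(r OR p) AND t

(r OR p) AND t AND (t OR NOT (NOT NOT (r AND q) OR q AND (NOT r OR NOT r AND NOT t)))
= (r OR p) AND t AND (t OR NOT (NOT NOT (r AND q) OR q AND NOT r))   (absorption)
= (r OR p) AND t AND (t OR NOT (r AND q OR q AND NOT r))   (double negation)
= (r OR p) AND t AND (t OR NOT q)   (distribution)
= (r OR p) AND t   (absorption)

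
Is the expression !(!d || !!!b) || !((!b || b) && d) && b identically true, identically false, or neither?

!(!d || !!!b) || !((!b || b) && d) && b
= !(!d || !b) || !((!b || b) && d) && b   (double negation)
= !(!d || !b) || !d && b   (complement / identity)
= d && b || !d && b   (De Morgan)
= b   (distribution)
This depends on b, so it is not a constant.

neither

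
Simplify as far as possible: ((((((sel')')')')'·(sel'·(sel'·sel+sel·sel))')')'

sel'

((((((sel')')')')'·(sel'·(sel'·sel+sel·sel))')')'
= ((((sel')')')'+sel'·(sel'·sel+sel·sel))'
= ((((sel')')')'+sel'·sel)'
= ((((sel')')')')'
= ((sel')')'
= sel'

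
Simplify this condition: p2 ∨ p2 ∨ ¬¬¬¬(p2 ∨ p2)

p2

p2 ∨ p2 ∨ ¬¬¬¬(p2 ∨ p2)
= p2 ∨ p2 ∨ ¬¬(p2 ∨ p2)   [double negation]
= p2 ∨ p2 ∨ p2 ∨ p2   [double negation]
= p2 ∨ p2   [idempotence]
= p2   [idempotence]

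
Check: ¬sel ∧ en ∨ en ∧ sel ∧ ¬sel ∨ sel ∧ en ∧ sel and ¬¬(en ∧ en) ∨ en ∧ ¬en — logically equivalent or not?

E1: ¬sel ∧ en ∨ en ∧ sel ∧ ¬sel ∨ sel ∧ en ∧ sel
    = ¬sel ∧ en ∨ en ∧ sel   [distribution]
    = en   [distribution]
E2: ¬¬(en ∧ en) ∨ en ∧ ¬en
    = en ∧ en ∨ en ∧ ¬en   [double negation]
    = en   [distribution]
Both reduce to en, so they are equivalent.

Yes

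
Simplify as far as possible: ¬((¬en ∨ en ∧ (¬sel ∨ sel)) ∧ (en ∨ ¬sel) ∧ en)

¬en

¬((¬en ∨ en ∧ (¬sel ∨ sel)) ∧ (en ∨ ¬sel) ∧ en)
= ¬((¬en ∨ en ∧ (¬sel ∨ sel)) ∧ en)
= ¬((¬en ∨ en) ∧ en)
= ¬en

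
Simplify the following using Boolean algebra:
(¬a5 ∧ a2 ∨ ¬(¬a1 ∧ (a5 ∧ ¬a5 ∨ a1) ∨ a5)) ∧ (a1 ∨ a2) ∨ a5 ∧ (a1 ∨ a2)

a1 ∨ a2

(¬a5 ∧ a2 ∨ ¬(¬a1 ∧ (a5 ∧ ¬a5 ∨ a1) ∨ a5)) ∧ (a1 ∨ a2) ∨ a5 ∧ (a1 ∨ a2)
= (¬a5 ∧ a2 ∨ ¬(¬a1 ∧ a1 ∨ a5)) ∧ (a1 ∨ a2) ∨ a5 ∧ (a1 ∨ a2)   [complement / identity]
= (¬a5 ∧ a2 ∨ ¬a5) ∧ (a1 ∨ a2) ∨ a5 ∧ (a1 ∨ a2)   [complement / identity]
= ¬a5 ∧ (a1 ∨ a2) ∨ a5 ∧ (a1 ∨ a2)   [absorption]
= a1 ∨ a2   [distribution]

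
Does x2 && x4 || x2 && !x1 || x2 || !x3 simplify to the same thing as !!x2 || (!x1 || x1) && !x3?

E1: x2 && x4 || x2 && !x1 || x2 || !x3
    = x2 && x4 || x2 || !x3
    = x2 || !x3
E2: !!x2 || (!x1 || x1) && !x3
    = x2 || (!x1 || x1) && !x3
    = x2 || !x3
Both reduce to x2 || !x3, so they are equivalent.

Yes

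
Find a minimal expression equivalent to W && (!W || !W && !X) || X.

X

W && (!W || !W && !X) || X
= W && !W || X
= X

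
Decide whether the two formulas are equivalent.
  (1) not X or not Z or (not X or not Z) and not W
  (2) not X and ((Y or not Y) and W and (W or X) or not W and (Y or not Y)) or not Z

E1: not X or not Z or (not X or not Z) and not W
    = not X or not Z   [absorption]
E2: not X and ((Y or not Y) and W and (W or X) or not W and (Y or not Y)) or not Z
    = not X and ((Y or not Y) and W or not W and (Y or not Y)) or not Z   [absorption]
    = not X and (Y or not Y) or not Z   [distribution]
    = not X or not Z   [complement / identity]
Both reduce to not X or not Z, so they are equivalent.

Yes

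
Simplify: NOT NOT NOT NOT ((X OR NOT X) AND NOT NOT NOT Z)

NOT Z

NOT NOT NOT NOT ((X OR NOT X) AND NOT NOT NOT Z)
= NOT NOT NOT NOT NOT NOT NOT Z   (complement / identity)
= NOT NOT NOT NOT NOT Z   (double negation)
= NOT NOT NOT Z   (double negation)
= NOT Z   (double negation)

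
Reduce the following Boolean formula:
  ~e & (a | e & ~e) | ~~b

~e & a | b

~e & (a | e & ~e) | ~~b
= ~e & a | ~~b
= ~e & a | b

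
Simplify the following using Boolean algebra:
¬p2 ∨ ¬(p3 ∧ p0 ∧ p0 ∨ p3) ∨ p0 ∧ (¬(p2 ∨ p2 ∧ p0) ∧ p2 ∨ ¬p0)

¬p2 ∨ ¬p3

¬p2 ∨ ¬(p3 ∧ p0 ∧ p0 ∨ p3) ∨ p0 ∧ (¬(p2 ∨ p2 ∧ p0) ∧ p2 ∨ ¬p0)
= ¬p2 ∨ ¬(p3 ∧ p0 ∧ p0 ∨ p3) ∨ p0 ∧ (¬p2 ∧ p2 ∨ ¬p0)   [absorption]
= ¬p2 ∨ ¬(p3 ∧ p0 ∧ p0 ∨ p3) ∨ p0 ∧ ¬p0   [complement / identity]
= ¬p2 ∨ ¬(p3 ∧ p0 ∨ p3) ∨ p0 ∧ ¬p0   [idempotence]
= ¬p2 ∨ ¬(p3 ∧ p0 ∨ p3)   [complement / identity]
= ¬p2 ∨ ¬p3   [absorption]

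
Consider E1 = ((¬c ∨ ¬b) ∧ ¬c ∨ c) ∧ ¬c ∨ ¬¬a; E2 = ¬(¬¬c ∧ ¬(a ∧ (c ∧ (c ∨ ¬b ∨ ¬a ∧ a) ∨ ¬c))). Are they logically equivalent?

E1: ((¬c ∨ ¬b) ∧ ¬c ∨ c) ∧ ¬c ∨ ¬¬a
    = (¬c ∨ c) ∧ ¬c ∨ ¬¬a   [absorption]
    = ¬c ∨ ¬¬a   [complement / identity]
    = ¬c ∨ a   [double negation]
E2: ¬(¬¬c ∧ ¬(a ∧ (c ∧ (c ∨ ¬b ∨ ¬a ∧ a) ∨ ¬c)))
    = ¬(¬¬c ∧ ¬(a ∧ (c ∧ (c ∨ ¬b) ∨ ¬c)))   [complement / identity]
    = ¬(¬¬c ∧ ¬(a ∧ (c ∨ ¬c)))   [absorption]
    = ¬c ∨ a ∧ (c ∨ ¬c)   [De Morgan]
    = ¬c ∨ a   [complement / identity]
Both reduce to ¬c ∨ a, so they are equivalent.

Yes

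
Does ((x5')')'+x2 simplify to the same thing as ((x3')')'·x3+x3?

No

E1: ((x5')')'+x2
    = x5'+x2   (double negation)
E2: ((x3')')'·x3+x3
    = x3'·x3+x3   (double negation)
    = x3   (complement / identity)
These differ: at x2=0, x3=0, x5=0, E1 = 1 but E2 = 0.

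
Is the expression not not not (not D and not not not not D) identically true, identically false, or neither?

identically true

not not not (not D and not not not not D)
= not not (D or not not not D)   (De Morgan)
= not not (D or not D)   (double negation)
= D or not D   (double negation)
= True   (complement)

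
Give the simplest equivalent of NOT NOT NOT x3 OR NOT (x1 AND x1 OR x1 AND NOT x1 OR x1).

NOT x3 OR NOT x1

NOT NOT NOT x3 OR NOT (x1 AND x1 OR x1 AND NOT x1 OR x1)
= NOT NOT NOT x3 OR NOT (x1 OR x1)   — distribution
= NOT x3 OR NOT (x1 OR x1)   — double negation
= NOT x3 OR NOT x1   — idempotence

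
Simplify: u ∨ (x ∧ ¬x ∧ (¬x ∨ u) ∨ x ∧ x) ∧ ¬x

u

u ∨ (x ∧ ¬x ∧ (¬x ∨ u) ∨ x ∧ x) ∧ ¬x
= u ∨ (x ∧ ¬x ∨ x ∧ x) ∧ ¬x   (absorption)
= u ∨ x ∧ ¬x   (distribution)
= u   (complement / identity)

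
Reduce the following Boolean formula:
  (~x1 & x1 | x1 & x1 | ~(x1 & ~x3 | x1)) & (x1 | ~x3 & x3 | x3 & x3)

x1 | x3

(~x1 & x1 | x1 & x1 | ~(x1 & ~x3 | x1)) & (x1 | ~x3 & x3 | x3 & x3)
= (x1 | ~(x1 & ~x3 | x1)) & (x1 | ~x3 & x3 | x3 & x3)   [distribution]
= (x1 | ~(x1 & ~x3 | x1)) & (x1 | x3)   [distribution]
= (x1 | ~x1) & (x1 | x3)   [absorption]
= x1 | x3   [complement / identity]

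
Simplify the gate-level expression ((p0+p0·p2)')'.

p0

((p0+p0·p2)')'
= (p0')'
= p0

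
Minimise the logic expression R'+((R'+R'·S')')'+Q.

R'+Q

R'+((R'+R'·S')')'+Q
= R'+((R')')'+Q   [absorption]
= R'+R'+Q   [double negation]
= R'+Q   [idempotence]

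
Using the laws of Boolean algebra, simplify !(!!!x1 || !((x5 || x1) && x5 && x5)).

!(!!!x1 || !((x5 || x1) && x5 && x5))
= !(!!!x1 || !(x5 && x5))
= !(!x1 || !(x5 && x5))
= x1 && x5 && x5
= x1 && x5

x1 && x5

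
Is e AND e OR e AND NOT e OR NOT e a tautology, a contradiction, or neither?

tautology

e AND e OR e AND NOT e OR NOT e
= e OR NOT e   — distribution
= TRUE   — complement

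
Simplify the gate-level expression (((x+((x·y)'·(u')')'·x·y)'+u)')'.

(((x+((x·y)'·(u')')'·x·y)'+u)')'
= (x+((x·y)'·(u')')'·x·y)'+u   — double negation
= (x+(x·y+u')·x·y)'+u   — De Morgan
= (x+x·y)'+u   — absorption
= x'+u   — absorption

x'+u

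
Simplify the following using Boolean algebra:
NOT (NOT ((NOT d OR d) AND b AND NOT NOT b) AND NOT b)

NOT (NOT ((NOT d OR d) AND b AND NOT NOT b) AND NOT b)
= NOT (NOT ((NOT d OR d) AND b AND b) AND NOT b)   [double negation]
= NOT (NOT ((NOT d OR d) AND b) AND NOT b)   [idempotence]
= NOT (NOT b AND NOT b)   [complement / identity]
= b OR b   [De Morgan]
= b   [idempotence]

b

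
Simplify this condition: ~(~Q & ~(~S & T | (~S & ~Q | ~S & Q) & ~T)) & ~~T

(Q | ~S) & T

~(~Q & ~(~S & T | (~S & ~Q | ~S & Q) & ~T)) & ~~T
= (Q | ~S & T | (~S & ~Q | ~S & Q) & ~T) & ~~T   [De Morgan]
= (Q | ~S & T | ~S & ~T) & ~~T   [distribution]
= (Q | ~S) & ~~T   [distribution]
= (Q | ~S) & T   [double negation]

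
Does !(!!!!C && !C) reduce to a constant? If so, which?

!(!!!!C && !C)
= !(!!C && !C)
= !C || C
= true

yes, True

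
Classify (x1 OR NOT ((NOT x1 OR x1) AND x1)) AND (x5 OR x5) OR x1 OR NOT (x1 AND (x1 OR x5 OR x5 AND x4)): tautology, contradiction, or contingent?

(x1 OR NOT ((NOT x1 OR x1) AND x1)) AND (x5 OR x5) OR x1 OR NOT (x1 AND (x1 OR x5 OR x5 AND x4))
= (x1 OR NOT ((NOT x1 OR x1) AND x1)) AND (x5 OR x5) OR x1 OR NOT (x1 AND (x1 OR x5))   — absorption
= (x1 OR NOT ((NOT x1 OR x1) AND x1)) AND x5 OR x1 OR NOT (x1 AND (x1 OR x5))   — idempotence
= (x1 OR NOT x1) AND x5 OR x1 OR NOT (x1 AND (x1 OR x5))   — complement / identity
= (x1 OR NOT x1) AND x5 OR x1 OR NOT x1   — absorption
= x1 OR NOT x1   — absorption
= TRUE   — complement

tautology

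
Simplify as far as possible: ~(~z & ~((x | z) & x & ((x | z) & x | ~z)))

z | x

~(~z & ~((x | z) & x & ((x | z) & x | ~z)))
= ~(~z & ~((x | z) & x))   (absorption)
= z | (x | z) & x   (De Morgan)
= z | x   (absorption)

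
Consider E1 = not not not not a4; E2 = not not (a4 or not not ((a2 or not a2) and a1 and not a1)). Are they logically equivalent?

E1: not not not not a4
    = not not a4
    = a4
E2: not not (a4 or not not ((a2 or not a2) and a1 and not a1))
    = not not (a4 or not not (a1 and not a1))
    = a4 or not not (a1 and not a1)
    = a4 or a1 and not a1
    = a4
Both reduce to a4, so they are equivalent.

Yes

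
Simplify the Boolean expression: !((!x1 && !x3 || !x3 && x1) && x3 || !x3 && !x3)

x3

!((!x1 && !x3 || !x3 && x1) && x3 || !x3 && !x3)
= !(!x3 && x3 || !x3 && !x3)   (distribution)
= !!x3   (distribution)
= x3   (double negation)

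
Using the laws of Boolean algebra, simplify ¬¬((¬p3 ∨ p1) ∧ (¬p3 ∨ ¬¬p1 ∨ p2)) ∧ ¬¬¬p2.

¬¬((¬p3 ∨ p1) ∧ (¬p3 ∨ ¬¬p1 ∨ p2)) ∧ ¬¬¬p2
= ¬¬((¬p3 ∨ p1) ∧ (¬p3 ∨ ¬¬p1 ∨ p2)) ∧ ¬p2   [double negation]
= ¬¬((¬p3 ∨ p1) ∧ (¬p3 ∨ p1 ∨ p2)) ∧ ¬p2   [double negation]
= (¬p3 ∨ p1) ∧ (¬p3 ∨ p1 ∨ p2) ∧ ¬p2   [double negation]
= (¬p3 ∨ p1) ∧ ¬p2   [absorption]

(¬p3 ∨ p1) ∧ ¬p2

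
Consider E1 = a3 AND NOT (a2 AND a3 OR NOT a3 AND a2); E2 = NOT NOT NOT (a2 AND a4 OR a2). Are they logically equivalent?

No

E1: a3 AND NOT (a2 AND a3 OR NOT a3 AND a2)
    = a3 AND NOT a2   [distribution]
E2: NOT NOT NOT (a2 AND a4 OR a2)
    = NOT NOT NOT a2   [absorption]
    = NOT a2   [double negation]
These differ: at a2=0, a3=0, a4=0, E1 = 0 but E2 = 1.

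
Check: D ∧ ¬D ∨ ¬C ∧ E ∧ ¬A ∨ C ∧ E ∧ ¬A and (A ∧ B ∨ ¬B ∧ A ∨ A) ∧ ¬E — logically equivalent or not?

No

E1: D ∧ ¬D ∨ ¬C ∧ E ∧ ¬A ∨ C ∧ E ∧ ¬A
    = ¬C ∧ E ∧ ¬A ∨ C ∧ E ∧ ¬A
    = E ∧ ¬A
E2: (A ∧ B ∨ ¬B ∧ A ∨ A) ∧ ¬E
    = (A ∨ A) ∧ ¬E
    = A ∧ ¬E
These differ: at A=1, B=0, C=0, D=0, E=0, E1 = 0 but E2 = 1.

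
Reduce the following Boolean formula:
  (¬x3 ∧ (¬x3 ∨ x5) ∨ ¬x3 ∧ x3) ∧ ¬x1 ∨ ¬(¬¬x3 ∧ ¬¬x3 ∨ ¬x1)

(¬x3 ∧ (¬x3 ∨ x5) ∨ ¬x3 ∧ x3) ∧ ¬x1 ∨ ¬(¬¬x3 ∧ ¬¬x3 ∨ ¬x1)
= ¬x3 ∧ (¬x3 ∨ x5) ∧ ¬x1 ∨ ¬(¬¬x3 ∧ ¬¬x3 ∨ ¬x1)   [complement / identity]
= ¬x3 ∧ (¬x3 ∨ x5) ∧ ¬x1 ∨ ¬(¬¬x3 ∨ ¬x1)   [idempotence]
= ¬x3 ∧ ¬x1 ∨ ¬(¬¬x3 ∨ ¬x1)   [absorption]
= ¬x3 ∧ ¬x1 ∨ ¬x3 ∧ x1   [De Morgan]
= ¬x3   [distribution]

¬x3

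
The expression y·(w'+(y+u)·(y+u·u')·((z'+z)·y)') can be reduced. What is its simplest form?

y·w'

y·(w'+(y+u)·(y+u·u')·((z'+z)·y)')
= y·(w'+(y+u)·y·((z'+z)·y)')   [complement / identity]
= y·(w'+y·((z'+z)·y)')   [absorption]
= y·(w'+y·y')   [complement / identity]
= y·w'   [complement / identity]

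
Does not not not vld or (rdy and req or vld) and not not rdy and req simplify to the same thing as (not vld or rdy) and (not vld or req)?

E1: not not not vld or (rdy and req or vld) and not not rdy and req
    = not not not vld or (rdy and req or vld) and rdy and req
    = not vld or (rdy and req or vld) and rdy and req
    = not vld or rdy and req
E2: (not vld or rdy) and (not vld or req)
    = not vld or rdy and req
Both reduce to not vld or rdy and req, so they are equivalent.

Yes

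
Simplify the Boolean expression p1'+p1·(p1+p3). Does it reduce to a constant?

p1'+p1·(p1+p3)
= p1'+p1   (absorption)
= 1   (complement)

1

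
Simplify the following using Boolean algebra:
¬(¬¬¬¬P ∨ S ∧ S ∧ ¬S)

¬(¬¬¬¬P ∨ S ∧ S ∧ ¬S)
= ¬(¬¬P ∨ S ∧ S ∧ ¬S)   — double negation
= ¬(P ∨ S ∧ S ∧ ¬S)   — double negation
= ¬(P ∨ S ∧ ¬S)   — idempotence
= ¬P   — complement / identity

¬P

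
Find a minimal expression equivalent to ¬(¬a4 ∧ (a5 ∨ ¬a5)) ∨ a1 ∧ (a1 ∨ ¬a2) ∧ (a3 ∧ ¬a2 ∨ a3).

a4 ∨ a1 ∧ a3

¬(¬a4 ∧ (a5 ∨ ¬a5)) ∨ a1 ∧ (a1 ∨ ¬a2) ∧ (a3 ∧ ¬a2 ∨ a3)
= ¬(¬a4 ∧ (a5 ∨ ¬a5)) ∨ a1 ∧ (a3 ∧ ¬a2 ∨ a3)   (absorption)
= ¬¬a4 ∨ a1 ∧ (a3 ∧ ¬a2 ∨ a3)   (complement / identity)
= a4 ∨ a1 ∧ (a3 ∧ ¬a2 ∨ a3)   (double negation)
= a4 ∨ a1 ∧ a3   (absorption)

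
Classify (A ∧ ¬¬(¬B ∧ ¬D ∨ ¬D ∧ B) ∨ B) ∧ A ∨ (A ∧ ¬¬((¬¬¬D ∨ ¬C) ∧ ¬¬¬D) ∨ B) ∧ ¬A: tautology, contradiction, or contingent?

(A ∧ ¬¬(¬B ∧ ¬D ∨ ¬D ∧ B) ∨ B) ∧ A ∨ (A ∧ ¬¬((¬¬¬D ∨ ¬C) ∧ ¬¬¬D) ∨ B) ∧ ¬A
= (A ∧ ¬¬(¬B ∧ ¬D ∨ ¬D ∧ B) ∨ B) ∧ A ∨ (A ∧ ¬¬¬¬¬D ∨ B) ∧ ¬A   [absorption]
= (A ∧ ¬¬¬D ∨ B) ∧ A ∨ (A ∧ ¬¬¬¬¬D ∨ B) ∧ ¬A   [distribution]
= (A ∧ ¬¬¬D ∨ B) ∧ A ∨ (A ∧ ¬¬¬D ∨ B) ∧ ¬A   [double negation]
= A ∧ ¬¬¬D ∨ B   [distribution]
= A ∧ ¬D ∨ B   [double negation]
This depends on A, B, D, so it is not a constant.

contingent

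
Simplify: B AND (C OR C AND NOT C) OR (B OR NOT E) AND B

B

B AND (C OR C AND NOT C) OR (B OR NOT E) AND B
= B AND (C OR C AND NOT C) OR B   (absorption)
= B AND C OR B   (complement / identity)
= B   (absorption)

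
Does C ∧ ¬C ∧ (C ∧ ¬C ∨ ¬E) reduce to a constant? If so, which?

yes, False

C ∧ ¬C ∧ (C ∧ ¬C ∨ ¬E)
= C ∧ ¬C   (absorption)
= False   (complement)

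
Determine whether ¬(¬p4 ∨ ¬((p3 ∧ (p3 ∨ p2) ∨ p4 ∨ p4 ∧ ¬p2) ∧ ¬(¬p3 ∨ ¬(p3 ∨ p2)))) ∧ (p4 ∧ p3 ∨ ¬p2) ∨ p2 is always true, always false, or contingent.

¬(¬p4 ∨ ¬((p3 ∧ (p3 ∨ p2) ∨ p4 ∨ p4 ∧ ¬p2) ∧ ¬(¬p3 ∨ ¬(p3 ∨ p2)))) ∧ (p4 ∧ p3 ∨ ¬p2) ∨ p2
= ¬(¬p4 ∨ ¬((p3 ∧ (p3 ∨ p2) ∨ p4 ∨ p4 ∧ ¬p2) ∧ p3 ∧ (p3 ∨ p2))) ∧ (p4 ∧ p3 ∨ ¬p2) ∨ p2   — De Morgan
= ¬(¬p4 ∨ ¬((p3 ∧ (p3 ∨ p2) ∨ p4) ∧ p3 ∧ (p3 ∨ p2))) ∧ (p4 ∧ p3 ∨ ¬p2) ∨ p2   — absorption
= ¬(¬p4 ∨ ¬(p3 ∧ (p3 ∨ p2))) ∧ (p4 ∧ p3 ∨ ¬p2) ∨ p2   — absorption
= ¬(¬p4 ∨ ¬p3) ∧ (p4 ∧ p3 ∨ ¬p2) ∨ p2   — absorption
= p4 ∧ p3 ∧ (p4 ∧ p3 ∨ ¬p2) ∨ p2   — De Morgan
= p4 ∧ p3 ∨ p2   — absorption
This depends on p2, p3, p4, so it is not a constant.

contingent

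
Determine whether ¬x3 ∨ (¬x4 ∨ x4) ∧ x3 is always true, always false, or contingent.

always true

¬x3 ∨ (¬x4 ∨ x4) ∧ x3
= ¬x3 ∨ x3
= True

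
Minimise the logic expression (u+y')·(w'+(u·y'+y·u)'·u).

(u+y')·(w'+(u·y'+y·u)'·u)
= (u+y')·(w'+u'·u)   [distribution]
= (u+y')·w'   [complement / identity]

(u+y')·w'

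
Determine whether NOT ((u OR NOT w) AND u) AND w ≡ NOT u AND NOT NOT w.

Yes

E1: NOT ((u OR NOT w) AND u) AND w
    = NOT u AND w   — absorption
E2: NOT u AND NOT NOT w
    = NOT u AND w   — double negation
Both reduce to NOT u AND w, so they are equivalent.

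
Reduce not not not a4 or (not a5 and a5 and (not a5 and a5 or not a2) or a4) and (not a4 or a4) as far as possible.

not not not a4 or (not a5 and a5 and (not a5 and a5 or not a2) or a4) and (not a4 or a4)
= not not not a4 or not a5 and a5 and (not a5 and a5 or not a2) or a4
= not not not a4 or not a5 and a5 or a4
= not not not a4 or a4
= not a4 or a4
= True

True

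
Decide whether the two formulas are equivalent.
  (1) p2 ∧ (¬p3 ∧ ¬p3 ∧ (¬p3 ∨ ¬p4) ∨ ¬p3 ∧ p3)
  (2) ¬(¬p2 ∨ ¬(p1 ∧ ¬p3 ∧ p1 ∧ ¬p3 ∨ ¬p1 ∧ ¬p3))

Yes

E1: p2 ∧ (¬p3 ∧ ¬p3 ∧ (¬p3 ∨ ¬p4) ∨ ¬p3 ∧ p3)
    = p2 ∧ (¬p3 ∧ ¬p3 ∨ ¬p3 ∧ p3)
    = p2 ∧ ¬p3
E2: ¬(¬p2 ∨ ¬(p1 ∧ ¬p3 ∧ p1 ∧ ¬p3 ∨ ¬p1 ∧ ¬p3))
    = ¬(¬p2 ∨ ¬(p1 ∧ ¬p3 ∨ ¬p1 ∧ ¬p3))
    = ¬(¬p2 ∨ ¬¬p3)
    = p2 ∧ ¬p3
Both reduce to p2 ∧ ¬p3, so they are equivalent.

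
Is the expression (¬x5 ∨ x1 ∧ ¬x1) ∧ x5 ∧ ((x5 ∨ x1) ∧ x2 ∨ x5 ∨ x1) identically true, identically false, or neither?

(¬x5 ∨ x1 ∧ ¬x1) ∧ x5 ∧ ((x5 ∨ x1) ∧ x2 ∨ x5 ∨ x1)
= ¬x5 ∧ x5 ∧ ((x5 ∨ x1) ∧ x2 ∨ x5 ∨ x1)   [complement / identity]
= ¬x5 ∧ x5 ∧ (x5 ∨ x1)   [absorption]
= ¬x5 ∧ x5   [absorption]
= False   [complement]

identically false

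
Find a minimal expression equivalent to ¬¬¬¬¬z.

¬¬¬¬¬z
= ¬¬¬z   [double negation]
= ¬z   [double negation]

¬z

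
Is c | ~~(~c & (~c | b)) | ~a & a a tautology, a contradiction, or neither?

tautology

c | ~~(~c & (~c | b)) | ~a & a
= c | ~~(~c & (~c | b))   (complement / identity)
= c | ~~~c   (absorption)
= c | ~c   (double negation)
= 1   (complement)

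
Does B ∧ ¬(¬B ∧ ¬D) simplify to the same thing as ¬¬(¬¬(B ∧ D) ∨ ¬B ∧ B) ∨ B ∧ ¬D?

E1: B ∧ ¬(¬B ∧ ¬D)
    = B ∧ (B ∨ D)   — De Morgan
    = B   — absorption
E2: ¬¬(¬¬(B ∧ D) ∨ ¬B ∧ B) ∨ B ∧ ¬D
    = ¬¬(B ∧ D) ∨ ¬B ∧ B ∨ B ∧ ¬D   — double negation
    = B ∧ D ∨ ¬B ∧ B ∨ B ∧ ¬D   — double negation
    = B ∧ D ∨ B ∧ ¬D   — complement / identity
    = B   — distribution
Both reduce to B, so they are equivalent.

Yes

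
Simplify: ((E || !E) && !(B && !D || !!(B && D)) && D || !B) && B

false

((E || !E) && !(B && !D || !!(B && D)) && D || !B) && B
= ((E || !E) && !(B && !D || B && D) && D || !B) && B   — double negation
= ((E || !E) && !B && D || !B) && B   — distribution
= (!B && D || !B) && B   — complement / identity
= !B && B   — absorption
= false   — complement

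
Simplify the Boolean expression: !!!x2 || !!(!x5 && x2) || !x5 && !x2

!x2 || !x5

!!!x2 || !!(!x5 && x2) || !x5 && !x2
= !!!x2 || !x5 && x2 || !x5 && !x2   (double negation)
= !!!x2 || !x5   (distribution)
= !x2 || !x5   (double negation)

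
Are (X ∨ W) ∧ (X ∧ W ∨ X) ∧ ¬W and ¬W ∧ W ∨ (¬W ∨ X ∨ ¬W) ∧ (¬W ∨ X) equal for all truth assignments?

E1: (X ∨ W) ∧ (X ∧ W ∨ X) ∧ ¬W
    = (X ∨ W) ∧ X ∧ ¬W   [absorption]
    = X ∧ ¬W   [absorption]
E2: ¬W ∧ W ∨ (¬W ∨ X ∨ ¬W) ∧ (¬W ∨ X)
    = ¬W ∧ W ∨ ¬W ∨ X   [absorption]
    = ¬W ∨ X   [complement / identity]
These differ: at W=0, X=0, E1 = 0 but E2 = 1.

No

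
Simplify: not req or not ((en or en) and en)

not req or not en

not req or not ((en or en) and en)
= not req or not (en and en)
= not req or not en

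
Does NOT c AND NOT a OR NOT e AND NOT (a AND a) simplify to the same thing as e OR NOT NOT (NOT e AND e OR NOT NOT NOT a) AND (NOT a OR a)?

No

E1: NOT c AND NOT a OR NOT e AND NOT (a AND a)
    = NOT c AND NOT a OR NOT e AND NOT a   — idempotence
    = NOT a AND (NOT c OR NOT e)   — distribution
E2: e OR NOT NOT (NOT e AND e OR NOT NOT NOT a) AND (NOT a OR a)
    = e OR NOT NOT (NOT e AND e OR NOT NOT NOT a)   — complement / identity
    = e OR NOT NOT NOT NOT NOT a   — complement / identity
    = e OR NOT NOT NOT a   — double negation
    = e OR NOT a   — double negation
These differ: at a=1, c=1, e=1, E1 = 0 but E2 = 1.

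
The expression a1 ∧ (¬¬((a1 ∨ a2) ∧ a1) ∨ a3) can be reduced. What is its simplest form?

a1

a1 ∧ (¬¬((a1 ∨ a2) ∧ a1) ∨ a3)
= a1 ∧ (¬¬a1 ∨ a3)   [absorption]
= a1 ∧ (a1 ∨ a3)   [double negation]
= a1   [absorption]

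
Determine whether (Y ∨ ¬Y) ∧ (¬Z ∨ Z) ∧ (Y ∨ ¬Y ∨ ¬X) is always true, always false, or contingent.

always true

(Y ∨ ¬Y) ∧ (¬Z ∨ Z) ∧ (Y ∨ ¬Y ∨ ¬X)
= (Y ∨ ¬Y) ∧ (Y ∨ ¬Y ∨ ¬X)   (complement / identity)
= Y ∨ ¬Y   (absorption)
= True   (complement)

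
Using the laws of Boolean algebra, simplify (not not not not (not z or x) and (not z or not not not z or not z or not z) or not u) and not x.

(not z or not u) and not x

(not not not not (not z or x) and (not z or not not not z or not z or not z) or not u) and not x
= (not not (not z or x) and (not z or not not not z or not z or not z) or not u) and not x   (double negation)
= (not not (not z or x) and (not z or not z or not z or not z) or not u) and not x   (double negation)
= ((not z or x) and (not z or not z or not z or not z) or not u) and not x   (double negation)
= ((not z or x) and (not z or not z) or not u) and not x   (idempotence)
= ((not z or x) and not z or not u) and not x   (idempotence)
= (not z or not u) and not x   (absorption)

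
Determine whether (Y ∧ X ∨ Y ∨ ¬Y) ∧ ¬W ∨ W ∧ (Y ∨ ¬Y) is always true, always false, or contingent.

always true

(Y ∧ X ∨ Y ∨ ¬Y) ∧ ¬W ∨ W ∧ (Y ∨ ¬Y)
= (Y ∨ ¬Y) ∧ ¬W ∨ W ∧ (Y ∨ ¬Y)   — absorption
= Y ∨ ¬Y   — distribution
= True   — complement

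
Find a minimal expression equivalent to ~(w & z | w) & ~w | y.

~w | y

~(w & z | w) & ~w | y
= ~w & ~w | y   [absorption]
= ~w | y   [idempotence]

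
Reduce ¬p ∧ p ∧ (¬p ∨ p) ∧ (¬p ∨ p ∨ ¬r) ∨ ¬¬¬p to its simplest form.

¬p

¬p ∧ p ∧ (¬p ∨ p) ∧ (¬p ∨ p ∨ ¬r) ∨ ¬¬¬p
= ¬p ∧ p ∧ (¬p ∨ p) ∨ ¬¬¬p   (absorption)
= ¬p ∧ p ∨ ¬¬¬p   (complement / identity)
= ¬¬¬p   (complement / identity)
= ¬p   (double negation)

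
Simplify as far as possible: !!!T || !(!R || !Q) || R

!T || R

!!!T || !(!R || !Q) || R
= !!!T || R && Q || R   (De Morgan)
= !!!T || R   (absorption)
= !T || R   (double negation)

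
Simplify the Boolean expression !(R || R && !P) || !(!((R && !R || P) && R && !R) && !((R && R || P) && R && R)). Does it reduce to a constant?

!(R || R && !P) || !(!((R && !R || P) && R && !R) && !((R && R || P) && R && R))
= !R || !(!((R && !R || P) && R && !R) && !((R && R || P) && R && R))   — absorption
= !R || !(!((R && !R || P) && R && !R) && !(R && R))   — absorption
= !R || (R && !R || P) && R && !R || R && R   — De Morgan
= !R || R && !R || R && R   — absorption
= !R || R   — distribution
= true   — complement

true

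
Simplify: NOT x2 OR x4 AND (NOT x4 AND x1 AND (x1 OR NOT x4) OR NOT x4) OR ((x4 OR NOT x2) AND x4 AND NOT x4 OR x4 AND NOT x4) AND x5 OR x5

NOT x2 OR x4 AND (NOT x4 AND x1 AND (x1 OR NOT x4) OR NOT x4) OR ((x4 OR NOT x2) AND x4 AND NOT x4 OR x4 AND NOT x4) AND x5 OR x5
= NOT x2 OR x4 AND (NOT x4 AND x1 AND (x1 OR NOT x4) OR NOT x4) OR (x4 OR NOT x2) AND x4 AND NOT x4 AND x5 OR x5   (complement / identity)
= NOT x2 OR x4 AND (NOT x4 AND x1 AND (x1 OR NOT x4) OR NOT x4) OR x4 AND NOT x4 AND x5 OR x5   (absorption)
= NOT x2 OR x4 AND (NOT x4 AND x1 OR NOT x4) OR x4 AND NOT x4 AND x5 OR x5   (absorption)
= NOT x2 OR x4 AND NOT x4 OR x4 AND NOT x4 AND x5 OR x5   (absorption)
= NOT x2 OR x4 AND NOT x4 OR x5   (absorption)
= NOT x2 OR x5   (complement / identity)

NOT x2 OR x5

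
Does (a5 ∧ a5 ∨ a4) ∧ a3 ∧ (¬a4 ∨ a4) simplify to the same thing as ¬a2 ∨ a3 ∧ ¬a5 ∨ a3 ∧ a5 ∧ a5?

No

E1: (a5 ∧ a5 ∨ a4) ∧ a3 ∧ (¬a4 ∨ a4)
    = (a5 ∨ a4) ∧ a3 ∧ (¬a4 ∨ a4)
    = (a5 ∨ a4) ∧ a3
E2: ¬a2 ∨ a3 ∧ ¬a5 ∨ a3 ∧ a5 ∧ a5
    = ¬a2 ∨ a3 ∧ ¬a5 ∨ a3 ∧ a5
    = ¬a2 ∨ a3
These differ: at a2=0, a3=0, a4=1, a5=0, E1 = 0 but E2 = 1.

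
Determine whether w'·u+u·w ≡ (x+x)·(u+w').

E1: w'·u+u·w
    = u   — distribution
E2: (x+x)·(u+w')
    = x·(u+w')   — idempotence
These differ: at u=1, w=0, x=0, E1 = 1 but E2 = 0.

No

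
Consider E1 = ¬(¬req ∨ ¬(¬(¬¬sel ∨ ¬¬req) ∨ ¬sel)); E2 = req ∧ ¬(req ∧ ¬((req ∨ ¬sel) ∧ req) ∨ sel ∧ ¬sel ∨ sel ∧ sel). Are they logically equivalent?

Yes

E1: ¬(¬req ∨ ¬(¬(¬¬sel ∨ ¬¬req) ∨ ¬sel))
    = ¬(¬req ∨ ¬(¬sel ∧ ¬req ∨ ¬sel))   [De Morgan]
    = req ∧ (¬sel ∧ ¬req ∨ ¬sel)   [De Morgan]
    = req ∧ ¬sel   [absorption]
E2: req ∧ ¬(req ∧ ¬((req ∨ ¬sel) ∧ req) ∨ sel ∧ ¬sel ∨ sel ∧ sel)
    = req ∧ ¬(req ∧ ¬req ∨ sel ∧ ¬sel ∨ sel ∧ sel)   [absorption]
    = req ∧ ¬(req ∧ ¬req ∨ sel)   [distribution]
    = req ∧ ¬sel   [complement / identity]
Both reduce to req ∧ ¬sel, so they are equivalent.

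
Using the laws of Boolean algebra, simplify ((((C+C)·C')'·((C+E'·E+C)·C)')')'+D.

C'+D

((((C+C)·C')'·((C+E'·E+C)·C)')')'+D
= ((C+C)·C'+(C+E'·E+C)·C)'+D   — De Morgan
= ((C+C)·C'+(C+C)·C)'+D   — complement / identity
= (C+C)'+D   — distribution
= C'+D   — idempotence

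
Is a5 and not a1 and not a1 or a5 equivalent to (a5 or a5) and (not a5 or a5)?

E1: a5 and not a1 and not a1 or a5
    = a5 and not a1 or a5   — idempotence
    = a5   — absorption
E2: (a5 or a5) and (not a5 or a5)
    = a5 and not a5 or a5   — distribution
    = a5   — complement / identity
Both reduce to a5, so they are equivalent.

Yes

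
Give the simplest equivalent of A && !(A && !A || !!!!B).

A && !(A && !A || !!!!B)
= A && !(A && !A || !!B)
= A && !!!B
= A && !B

A && !B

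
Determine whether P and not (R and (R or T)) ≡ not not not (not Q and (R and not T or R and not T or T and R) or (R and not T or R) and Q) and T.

E1: P and not (R and (R or T))
    = P and not R   — absorption
E2: not not not (not Q and (R and not T or R and not T or T and R) or (R and not T or R) and Q) and T
    = not not not (not Q and (R and not T or R) or (R and not T or R) and Q) and T   — distribution
    = not not not (R and not T or R) and T   — distribution
    = not (R and not T or R) and T   — double negation
    = not R and T   — absorption
These differ: at P=1, Q=0, R=0, T=0, E1 = 1 but E2 = 0.

No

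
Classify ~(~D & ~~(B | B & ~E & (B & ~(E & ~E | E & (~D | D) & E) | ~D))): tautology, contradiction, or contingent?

contingent

~(~D & ~~(B | B & ~E & (B & ~(E & ~E | E & (~D | D) & E) | ~D)))
= ~(~D & ~~(B | B & ~E & (B & ~(E & ~E | E & E) | ~D)))   [complement / identity]
= ~(~D & ~~(B | B & ~E & (B & ~E | ~D)))   [distribution]
= ~(~D & ~~(B | B & ~E))   [absorption]
= ~(~D & ~~B)   [absorption]
= D | ~B   [De Morgan]
This depends on B, D, so it is not a constant.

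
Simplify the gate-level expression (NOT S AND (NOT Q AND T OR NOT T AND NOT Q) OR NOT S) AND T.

NOT S AND T

(NOT S AND (NOT Q AND T OR NOT T AND NOT Q) OR NOT S) AND T
= (NOT S AND NOT Q OR NOT S) AND T   [distribution]
= NOT S AND T   [absorption]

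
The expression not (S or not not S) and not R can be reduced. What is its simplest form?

not S and not R

not (S or not not S) and not R
= not (S or S) and not R   — double negation
= not S and not R   — idempotence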